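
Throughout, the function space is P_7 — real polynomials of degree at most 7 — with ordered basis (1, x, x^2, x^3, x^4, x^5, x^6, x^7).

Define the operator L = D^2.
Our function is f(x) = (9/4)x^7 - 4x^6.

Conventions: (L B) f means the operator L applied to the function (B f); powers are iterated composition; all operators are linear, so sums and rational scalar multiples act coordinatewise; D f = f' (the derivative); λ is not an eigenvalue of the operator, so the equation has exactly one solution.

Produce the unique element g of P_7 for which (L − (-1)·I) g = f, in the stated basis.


the result is g(x) = (9/4)x^7 - 4x^6 - (189/2)x^5 + 120x^4 + 1890x^3 - 1440x^2 - 11340x + 2880

write g with unknown coordinates in the stated basis and equate coefficients in (L − (-1)·I) g = f
solving from the highest basis element down gives g = (9/4)x^7 - 4x^6 - (189/2)x^5 + 120x^4 + 1890x^3 - 1440x^2 - 11340x + 2880
check: L g = (189/2)x^5 - 120x^4 - 1890x^3 + 1440x^2 + 11340x - 2880
so L g − (-1)·g = (9/4)x^7 - 4x^6 = f ✓


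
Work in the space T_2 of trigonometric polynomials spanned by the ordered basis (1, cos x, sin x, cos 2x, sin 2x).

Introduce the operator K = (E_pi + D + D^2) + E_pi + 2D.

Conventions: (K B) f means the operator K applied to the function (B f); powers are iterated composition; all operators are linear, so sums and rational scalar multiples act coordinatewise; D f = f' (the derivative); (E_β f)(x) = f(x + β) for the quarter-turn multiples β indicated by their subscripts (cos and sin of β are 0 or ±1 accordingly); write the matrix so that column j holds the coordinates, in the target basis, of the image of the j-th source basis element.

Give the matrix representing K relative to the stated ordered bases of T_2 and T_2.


image of 1: 2
image of cos x: -3cos x - 3sin x
image of sin x: 3cos x - 3sin x
image of cos 2x: -2cos 2x - 6sin 2x
image of sin 2x: 6cos 2x - 2sin 2x
each image's coordinates form column j of the matrix

the matrix is [[2, 0, 0, 0, 0]; [0, -3, 3, 0, 0]; [0, -3, -3, 0, 0]; [0, 0, 0, -2, 6]; [0, 0, 0, -6, -2]] (rows listed top to bottom)


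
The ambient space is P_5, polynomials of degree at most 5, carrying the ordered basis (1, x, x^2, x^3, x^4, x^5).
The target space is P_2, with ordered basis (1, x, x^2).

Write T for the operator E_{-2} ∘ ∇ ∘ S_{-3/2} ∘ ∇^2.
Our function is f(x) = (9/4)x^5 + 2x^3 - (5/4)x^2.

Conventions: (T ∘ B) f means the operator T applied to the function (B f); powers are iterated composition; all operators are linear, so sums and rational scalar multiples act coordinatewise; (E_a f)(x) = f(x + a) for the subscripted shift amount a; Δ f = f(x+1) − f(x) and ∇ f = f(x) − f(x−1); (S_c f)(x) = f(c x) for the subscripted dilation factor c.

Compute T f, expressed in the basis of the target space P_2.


the image equals g(x) = -(3645/8)x^2 + (13365/8)x - 12969/8

∇ f = (45/4)x^4 - (45/2)x^3 + (57/2)x^2 - (79/4)x + 11/2
∇ ∇ f = 45x^3 - 135x^2 + (339/2)x - 82
S_{-3/2} ∇^2 f = -(1215/8)x^3 - (1215/4)x^2 - (1017/4)x - 82
∇ S_{-3/2} ∇^2 f = -(3645/8)x^2 - (1215/8)x - 819/8
E_{-2} ∇ S_{-3/2} ∇^2 f = -(3645/8)x^2 + (13365/8)x - 12969/8


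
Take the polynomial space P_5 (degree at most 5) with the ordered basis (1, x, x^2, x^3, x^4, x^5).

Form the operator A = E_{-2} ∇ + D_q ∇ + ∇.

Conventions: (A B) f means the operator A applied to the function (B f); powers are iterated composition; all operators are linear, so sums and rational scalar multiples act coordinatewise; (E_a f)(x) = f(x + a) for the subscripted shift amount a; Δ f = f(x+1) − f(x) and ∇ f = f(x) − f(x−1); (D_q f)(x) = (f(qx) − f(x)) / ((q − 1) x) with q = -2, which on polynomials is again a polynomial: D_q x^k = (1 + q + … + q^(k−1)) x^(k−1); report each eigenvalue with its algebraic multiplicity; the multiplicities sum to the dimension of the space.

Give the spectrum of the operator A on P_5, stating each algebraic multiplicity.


image of 1: 0
image of x: 2
image of x^2: 4x - 4
image of x^3: 6x^2 - 21x + 17
image of x^4: 8x^3 - 24x^2 + 86x - 62
image of x^5: 10x^4 - 85x^3 + 170x^2 - 340x + 207
the matrix is upper triangular; its diagonal is (0, 0, 0, 0, 0, 0)
for a triangular matrix the eigenvalues are the diagonal entries, with algebraic multiplicity their repetition count

λ = 0 (multiplicity 6)


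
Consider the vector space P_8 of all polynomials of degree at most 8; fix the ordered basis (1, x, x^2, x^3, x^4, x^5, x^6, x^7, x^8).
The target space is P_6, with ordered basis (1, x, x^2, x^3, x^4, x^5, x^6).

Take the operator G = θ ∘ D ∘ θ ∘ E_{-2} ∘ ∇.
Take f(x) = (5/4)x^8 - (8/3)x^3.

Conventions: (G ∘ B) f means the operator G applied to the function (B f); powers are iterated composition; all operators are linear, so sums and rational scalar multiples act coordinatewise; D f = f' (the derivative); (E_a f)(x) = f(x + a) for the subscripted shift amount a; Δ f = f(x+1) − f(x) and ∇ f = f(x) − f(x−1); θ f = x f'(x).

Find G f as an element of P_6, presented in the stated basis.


the result is g(x) = 2940x^6 - 31500x^5 + 133000x^4 - 273000x^3 + 265860x^2 - 93132x

∇ f = 10x^7 - 35x^6 + 70x^5 - (175/2)x^4 + 70x^3 - 43x^2 + 18x - 47/12
E_{-2} ∇ f = 10x^7 - 175x^6 + 1330x^5 - (11375/2)x^4 + 14770x^3 - 23283x^2 + 20630x - 95183/12
θ E_{-2} ∇ f = 70x^7 - 1050x^6 + 6650x^5 - 22750x^4 + 44310x^3 - 46566x^2 + 20630x
D (θ ∘ E_{-2} ∘ ∇) f = 490x^6 - 6300x^5 + 33250x^4 - 91000x^3 + 132930x^2 - 93132x + 20630
θ D (θ ∘ E_{-2} ∘ ∇) f = 2940x^6 - 31500x^5 + 133000x^4 - 273000x^3 + 265860x^2 - 93132x


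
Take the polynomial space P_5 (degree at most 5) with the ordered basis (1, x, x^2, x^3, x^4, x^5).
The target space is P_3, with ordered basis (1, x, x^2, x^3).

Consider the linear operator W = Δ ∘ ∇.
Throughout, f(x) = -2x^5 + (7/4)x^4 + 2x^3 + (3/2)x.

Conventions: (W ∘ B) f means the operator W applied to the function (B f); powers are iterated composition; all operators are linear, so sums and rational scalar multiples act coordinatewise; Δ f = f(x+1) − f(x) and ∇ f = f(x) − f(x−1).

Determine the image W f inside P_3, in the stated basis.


the result is g(x) = -40x^3 + 21x^2 - 8x + 7/2

∇ f = -10x^4 + 27x^3 - (49/2)x^2 + 11x - 1/4
Δ ∇ f = -40x^3 + 21x^2 - 8x + 7/2


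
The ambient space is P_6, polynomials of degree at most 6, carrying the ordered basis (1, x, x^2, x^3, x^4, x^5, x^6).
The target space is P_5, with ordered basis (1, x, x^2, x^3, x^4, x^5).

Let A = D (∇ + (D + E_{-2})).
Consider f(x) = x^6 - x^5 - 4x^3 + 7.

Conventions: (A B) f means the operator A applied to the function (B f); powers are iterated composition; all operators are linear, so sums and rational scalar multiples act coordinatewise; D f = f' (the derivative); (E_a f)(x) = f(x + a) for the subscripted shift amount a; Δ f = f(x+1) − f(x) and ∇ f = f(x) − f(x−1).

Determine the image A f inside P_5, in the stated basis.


∇ f = 6x^5 - 20x^4 + 30x^3 - 37x^2 + 23x - 6
D f = 6x^5 - 5x^4 - 12x^2
E_{-2} f = x^6 - 13x^5 + 70x^4 - 204x^3 + 344x^2 - 320x + 135
(D + E_{-2}) f = x^6 - 7x^5 + 65x^4 - 204x^3 + 332x^2 - 320x + 135
(∇ + (D + E_{-2})) f = x^6 - x^5 + 45x^4 - 174x^3 + 295x^2 - 297x + 129
D (∇ + (D + E_{-2})) f = 6x^5 - 5x^4 + 180x^3 - 522x^2 + 590x - 297

g(x) = 6x^5 - 5x^4 + 180x^3 - 522x^2 + 590x - 297


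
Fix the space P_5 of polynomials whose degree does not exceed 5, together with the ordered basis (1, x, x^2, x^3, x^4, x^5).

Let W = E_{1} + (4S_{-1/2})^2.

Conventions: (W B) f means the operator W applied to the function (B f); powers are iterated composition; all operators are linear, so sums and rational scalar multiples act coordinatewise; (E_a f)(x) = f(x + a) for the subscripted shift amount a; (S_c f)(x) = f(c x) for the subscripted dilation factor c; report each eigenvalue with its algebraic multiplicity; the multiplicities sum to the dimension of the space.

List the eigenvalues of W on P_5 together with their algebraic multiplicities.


λ = 65/64 (multiplicity 1), λ = 17/16 (multiplicity 1), λ = 5/4 (multiplicity 1), λ = 2 (multiplicity 1), λ = 5 (multiplicity 1), λ = 17 (multiplicity 1)

image of 1: 17
image of x: 5x + 1
image of x^2: 2x^2 + 2x + 1
image of x^3: (5/4)x^3 + 3x^2 + 3x + 1
image of x^4: (17/16)x^4 + 4x^3 + 6x^2 + 4x + 1
image of x^5: (65/64)x^5 + 5x^4 + 10x^3 + 10x^2 + 5x + 1
the matrix is upper triangular; its diagonal is (17, 5, 2, 5/4, 17/16, 65/64)
for a triangular matrix the eigenvalues are the diagonal entries, with algebraic multiplicity their repetition count


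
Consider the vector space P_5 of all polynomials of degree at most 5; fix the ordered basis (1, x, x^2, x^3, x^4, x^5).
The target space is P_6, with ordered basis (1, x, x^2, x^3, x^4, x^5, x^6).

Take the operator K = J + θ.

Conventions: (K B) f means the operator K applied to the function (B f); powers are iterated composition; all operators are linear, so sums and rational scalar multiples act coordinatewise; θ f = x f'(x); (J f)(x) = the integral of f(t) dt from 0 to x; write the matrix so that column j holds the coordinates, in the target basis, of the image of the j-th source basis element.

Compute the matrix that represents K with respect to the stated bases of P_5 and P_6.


the matrix is [[0, 0, 0, 0, 0, 0]; [1, 1, 0, 0, 0, 0]; [0, 1/2, 2, 0, 0, 0]; [0, 0, 1/3, 3, 0, 0]; [0, 0, 0, 1/4, 4, 0]; [0, 0, 0, 0, 1/5, 5]; [0, 0, 0, 0, 0, 1/6]] (rows listed top to bottom)

image of 1: x
image of x: (1/2)x^2 + x
image of x^2: (1/3)x^3 + 2x^2
image of x^3: (1/4)x^4 + 3x^3
image of x^4: (1/5)x^5 + 4x^4
image of x^5: (1/6)x^6 + 5x^5
each image's coordinates form column j of the matrix


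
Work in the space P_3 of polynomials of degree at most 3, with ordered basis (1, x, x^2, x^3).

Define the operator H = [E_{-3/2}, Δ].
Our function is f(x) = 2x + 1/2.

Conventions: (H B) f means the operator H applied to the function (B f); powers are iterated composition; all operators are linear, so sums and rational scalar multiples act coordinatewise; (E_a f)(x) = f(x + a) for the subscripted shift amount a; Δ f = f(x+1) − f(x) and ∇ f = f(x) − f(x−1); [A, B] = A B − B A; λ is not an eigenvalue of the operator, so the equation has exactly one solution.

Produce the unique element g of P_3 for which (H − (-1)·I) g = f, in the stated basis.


write g with unknown coordinates in the stated basis and equate coefficients in (H − (-1)·I) g = f
solving from the highest basis element down gives g = 2x + 1/2
check: H g = 0
so H g − (-1)·g = 2x + 1/2 = f ✓

g(x) = 2x + 1/2


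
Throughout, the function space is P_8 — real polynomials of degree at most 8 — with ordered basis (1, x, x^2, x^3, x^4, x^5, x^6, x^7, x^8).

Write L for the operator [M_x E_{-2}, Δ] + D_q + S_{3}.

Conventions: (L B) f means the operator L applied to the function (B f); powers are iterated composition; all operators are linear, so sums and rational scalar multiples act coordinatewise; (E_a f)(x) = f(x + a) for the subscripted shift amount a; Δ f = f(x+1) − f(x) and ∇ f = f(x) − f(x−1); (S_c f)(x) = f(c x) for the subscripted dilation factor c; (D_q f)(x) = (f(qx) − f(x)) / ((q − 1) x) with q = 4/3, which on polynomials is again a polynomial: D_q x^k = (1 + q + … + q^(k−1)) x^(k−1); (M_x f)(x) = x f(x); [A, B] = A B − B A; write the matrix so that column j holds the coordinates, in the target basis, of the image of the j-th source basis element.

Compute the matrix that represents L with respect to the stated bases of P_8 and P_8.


image of 1: 0
image of x: 2x + 2
image of x^2: 8x^2 + (13/3)x - 1
image of x^3: 26x^3 + (64/9)x^2 - 3x + 1
image of x^4: 80x^4 + (283/27)x^3 - 6x^2 + 4x - 1
image of x^5: 242x^5 + (1186/81)x^4 - 10x^3 + 10x^2 - 5x + 1
image of x^6: 728x^6 + (4825/243)x^5 - 15x^4 + 20x^3 - 15x^2 + 6x - 1
image of x^7: 2186x^7 + (19300/729)x^6 - 21x^5 + 35x^4 - 35x^3 + 21x^2 - 7x + 1
image of x^8: 6560x^8 + (76471/2187)x^7 - 28x^6 + 56x^5 - 70x^4 + 56x^3 - 28x^2 + 8x - 1
each image's coordinates form column j of the matrix

the matrix is [[0, 2, -1, 1, -1, 1, -1, 1, -1]; [0, 2, 13/3, -3, 4, -5, 6, -7, 8]; [0, 0, 8, 64/9, -6, 10, -15, 21, -28]; [0, 0, 0, 26, 283/27, -10, 20, -35, 56]; [0, 0, 0, 0, 80, 1186/81, -15, 35, -70]; [0, 0, 0, 0, 0, 242, 4825/243, -21, 56]; [0, 0, 0, 0, 0, 0, 728, 19300/729, -28]; [0, 0, 0, 0, 0, 0, 0, 2186, 76471/2187]; [0, 0, 0, 0, 0, 0, 0, 0, 6560]] (rows listed top to bottom)


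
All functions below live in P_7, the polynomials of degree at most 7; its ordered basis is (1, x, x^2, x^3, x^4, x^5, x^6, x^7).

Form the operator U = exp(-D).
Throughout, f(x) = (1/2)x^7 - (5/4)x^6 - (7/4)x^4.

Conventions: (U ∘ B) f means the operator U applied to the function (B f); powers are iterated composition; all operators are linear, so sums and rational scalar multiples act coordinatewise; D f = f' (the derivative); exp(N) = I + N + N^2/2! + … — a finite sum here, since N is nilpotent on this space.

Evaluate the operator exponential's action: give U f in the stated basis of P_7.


the result is g(x) = (1/2)x^7 - (19/4)x^6 + 18x^5 - 38x^4 + (99/2)x^3 - (159/4)x^2 + 18x - 7/2

order-1 term: -(7/2)x^6 + (15/2)x^5 + 7x^3
order-2 term: (21/2)x^5 - (75/4)x^4 - (21/2)x^2
order-3 term: -(35/2)x^4 + 25x^3 + 7x
order-4 term: (35/2)x^3 - (75/4)x^2 - 7/4
order-5 term: -(21/2)x^2 + (15/2)x
order-6 term: (7/2)x - 5/4
order-7 term: -1/2
the series for exp(-D) f terminates at order 7
exp(-D) f = (1/2)x^7 - (19/4)x^6 + 18x^5 - 38x^4 + (99/2)x^3 - (159/4)x^2 + 18x - 7/2


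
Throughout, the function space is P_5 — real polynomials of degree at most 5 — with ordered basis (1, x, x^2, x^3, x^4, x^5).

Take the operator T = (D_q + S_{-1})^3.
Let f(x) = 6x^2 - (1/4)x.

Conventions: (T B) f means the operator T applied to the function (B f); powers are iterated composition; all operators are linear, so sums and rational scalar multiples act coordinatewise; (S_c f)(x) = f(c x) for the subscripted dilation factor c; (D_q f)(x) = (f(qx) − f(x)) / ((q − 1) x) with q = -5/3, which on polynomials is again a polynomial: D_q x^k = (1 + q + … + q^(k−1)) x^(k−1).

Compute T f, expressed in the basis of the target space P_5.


D_q f = -4x - 1/4
S_{-1} f = 6x^2 + (1/4)x
(D_q + S_{-1}) f = 6x^2 - (15/4)x - 1/4
D_q (D_q + S_{-1}) f = -4x - 15/4
S_{-1} (D_q + S_{-1}) f = 6x^2 + (15/4)x - 1/4
(D_q + S_{-1}) (D_q + S_{-1}) f = 6x^2 - (1/4)x - 4
D_q (D_q + S_{-1}) (D_q + S_{-1}) f = -4x - 1/4
S_{-1} (D_q + S_{-1}) (D_q + S_{-1}) f = 6x^2 + (1/4)x - 4
(D_q + S_{-1}) (D_q + S_{-1}) (D_q + S_{-1}) f = 6x^2 - (15/4)x - 17/4

the result is g(x) = 6x^2 - (15/4)x - 17/4


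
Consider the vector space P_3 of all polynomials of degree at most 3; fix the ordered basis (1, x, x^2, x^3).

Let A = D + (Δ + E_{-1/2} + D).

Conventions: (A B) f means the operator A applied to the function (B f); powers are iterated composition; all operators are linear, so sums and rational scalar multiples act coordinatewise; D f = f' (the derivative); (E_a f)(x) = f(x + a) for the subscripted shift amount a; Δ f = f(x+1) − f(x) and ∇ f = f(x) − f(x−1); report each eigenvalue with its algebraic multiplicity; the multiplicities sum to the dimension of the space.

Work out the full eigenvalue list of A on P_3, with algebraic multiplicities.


λ = 1 (multiplicity 4)

image of 1: 1
image of x: x + 5/2
image of x^2: x^2 + 5x + 5/4
image of x^3: x^3 + (15/2)x^2 + (15/4)x + 7/8
the matrix is upper triangular; its diagonal is (1, 1, 1, 1)
for a triangular matrix the eigenvalues are the diagonal entries, with algebraic multiplicity their repetition count


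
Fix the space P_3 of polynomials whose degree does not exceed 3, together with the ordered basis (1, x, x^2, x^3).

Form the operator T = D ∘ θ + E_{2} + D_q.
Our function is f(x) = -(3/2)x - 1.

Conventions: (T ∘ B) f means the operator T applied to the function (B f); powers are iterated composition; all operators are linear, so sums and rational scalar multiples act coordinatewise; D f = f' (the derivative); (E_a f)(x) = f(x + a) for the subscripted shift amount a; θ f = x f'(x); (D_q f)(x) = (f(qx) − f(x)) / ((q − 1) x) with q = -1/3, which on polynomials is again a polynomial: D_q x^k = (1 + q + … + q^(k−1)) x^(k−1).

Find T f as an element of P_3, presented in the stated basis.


the result is g(x) = -(3/2)x - 7

θ f = -(3/2)x
D θ f = -3/2
E_{2} f = -(3/2)x - 4
D_q f = -3/2
(D ∘ θ + E_{2} + D_q) f = -(3/2)x - 7


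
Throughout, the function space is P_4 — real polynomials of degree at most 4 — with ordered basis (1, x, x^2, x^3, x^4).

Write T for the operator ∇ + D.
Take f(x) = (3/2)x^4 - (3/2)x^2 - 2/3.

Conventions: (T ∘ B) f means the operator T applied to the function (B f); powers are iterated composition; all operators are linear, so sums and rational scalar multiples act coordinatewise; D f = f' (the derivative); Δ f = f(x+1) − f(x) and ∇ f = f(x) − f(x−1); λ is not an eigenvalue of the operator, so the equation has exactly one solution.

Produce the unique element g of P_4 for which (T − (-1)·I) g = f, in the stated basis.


write g with unknown coordinates in the stated basis and equate coefficients in (T − (-1)·I) g = f
solving from the highest basis element down gives g = (3/2)x^4 - 12x^3 + (159/2)x^2 - 360x + 2437/3
check: T g = 12x^3 - 81x^2 + 360x - 813
so T g − (-1)·g = (3/2)x^4 - (3/2)x^2 - 2/3 = f ✓

g(x) = (3/2)x^4 - 12x^3 + (159/2)x^2 - 360x + 2437/3


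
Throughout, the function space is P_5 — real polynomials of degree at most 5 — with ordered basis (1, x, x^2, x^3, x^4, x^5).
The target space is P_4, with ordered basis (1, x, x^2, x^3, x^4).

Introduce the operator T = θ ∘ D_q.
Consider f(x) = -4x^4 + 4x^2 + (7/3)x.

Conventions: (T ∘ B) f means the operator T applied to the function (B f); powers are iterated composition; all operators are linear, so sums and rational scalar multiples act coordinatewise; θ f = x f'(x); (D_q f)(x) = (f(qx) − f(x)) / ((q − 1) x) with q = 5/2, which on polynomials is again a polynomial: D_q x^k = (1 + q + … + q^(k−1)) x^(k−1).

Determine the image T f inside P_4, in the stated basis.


the result is g(x) = -(609/2)x^3 + 14x

D_q f = -(203/2)x^3 + 14x + 7/3
θ D_q f = -(609/2)x^3 + 14x


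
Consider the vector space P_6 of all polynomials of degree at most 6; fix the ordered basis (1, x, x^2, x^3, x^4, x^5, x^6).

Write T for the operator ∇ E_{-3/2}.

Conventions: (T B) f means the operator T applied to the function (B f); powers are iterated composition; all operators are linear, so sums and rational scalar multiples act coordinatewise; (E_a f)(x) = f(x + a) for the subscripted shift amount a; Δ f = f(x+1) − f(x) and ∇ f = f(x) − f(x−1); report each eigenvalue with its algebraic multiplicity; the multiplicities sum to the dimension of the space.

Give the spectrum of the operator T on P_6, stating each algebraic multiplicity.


λ = 0 (multiplicity 7)

image of 1: 0
image of x: 1
image of x^2: 2x - 4
image of x^3: 3x^2 - 12x + 49/4
image of x^4: 4x^3 - 24x^2 + 49x - 34
image of x^5: 5x^4 - 40x^3 + (245/2)x^2 - 170x + 1441/16
image of x^6: 6x^5 - 60x^4 + 245x^3 - 510x^2 + (4323/8)x - 931/4
the matrix is upper triangular; its diagonal is (0, 0, 0, 0, 0, 0, 0)
for a triangular matrix the eigenvalues are the diagonal entries, with algebraic multiplicity their repetition count


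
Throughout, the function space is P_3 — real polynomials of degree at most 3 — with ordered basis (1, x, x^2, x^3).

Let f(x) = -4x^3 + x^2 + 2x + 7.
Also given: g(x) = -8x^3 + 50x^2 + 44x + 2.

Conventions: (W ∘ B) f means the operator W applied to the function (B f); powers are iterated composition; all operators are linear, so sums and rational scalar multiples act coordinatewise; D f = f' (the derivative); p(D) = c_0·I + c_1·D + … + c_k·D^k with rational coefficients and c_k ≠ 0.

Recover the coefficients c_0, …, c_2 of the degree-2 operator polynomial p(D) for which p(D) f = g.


D^0 f = -4x^3 + x^2 + 2x + 7
D^1 f = -12x^2 + 2x + 2
D^2 f = -24x + 2
matching coefficients of g against c_0 f + c_1 Df + … from the top degree down determines the c_i
solution: c_0 = 2, c_1 = -4, c_2 = -2

p(D) = 2·I − 4·D − 2·D^2, i.e. c_0 = 2, c_1 = -4, c_2 = -2


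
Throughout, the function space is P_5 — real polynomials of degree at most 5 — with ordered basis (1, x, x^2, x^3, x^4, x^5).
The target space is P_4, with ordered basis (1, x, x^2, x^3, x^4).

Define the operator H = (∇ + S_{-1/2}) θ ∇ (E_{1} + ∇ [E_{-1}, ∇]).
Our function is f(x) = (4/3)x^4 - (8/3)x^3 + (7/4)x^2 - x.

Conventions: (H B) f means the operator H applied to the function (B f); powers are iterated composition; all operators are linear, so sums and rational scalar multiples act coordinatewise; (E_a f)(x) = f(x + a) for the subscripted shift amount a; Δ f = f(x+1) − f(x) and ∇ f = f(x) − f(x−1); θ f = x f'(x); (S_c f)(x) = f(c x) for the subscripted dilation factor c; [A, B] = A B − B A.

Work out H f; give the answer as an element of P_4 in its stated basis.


g(x) = -2x^3 + 48x^2 - (581/12)x + 101/6

E_{1} f = (4/3)x^4 + (8/3)x^3 + (7/4)x^2 - (1/6)x - 7/12
∇ f = (16/3)x^3 - 16x^2 + (101/6)x - 27/4
E_{-1} ∇ f = (16/3)x^3 - 32x^2 + (389/6)x - 539/12
E_{-1} f = (4/3)x^4 - 8x^3 + (71/4)x^2 - (107/6)x + 27/4
∇ E_{-1} f = (16/3)x^3 - 32x^2 + (389/6)x - 539/12
[E_{-1}, ∇] f = 0
∇ [E_{-1}, ∇] f = 0
(E_{1} + ∇ [E_{-1}, ∇]) f = (4/3)x^4 + (8/3)x^3 + (7/4)x^2 - (1/6)x - 7/12
∇ (E_{1} + ∇ [E_{-1}, ∇]) f = (16/3)x^3 + (5/6)x - 7/12
θ ∇ (E_{1} + ∇ [E_{-1}, ∇]) f = 16x^3 + (5/6)x
∇ (θ ∇) (E_{1} + ∇ [E_{-1}, ∇]) f = 48x^2 - 48x + 101/6
S_{-1/2} (θ ∇) (E_{1} + ∇ [E_{-1}, ∇]) f = -2x^3 - (5/12)x
(∇ + S_{-1/2}) (θ ∇) (E_{1} + ∇ [E_{-1}, ∇]) f = -2x^3 + 48x^2 - (581/12)x + 101/6


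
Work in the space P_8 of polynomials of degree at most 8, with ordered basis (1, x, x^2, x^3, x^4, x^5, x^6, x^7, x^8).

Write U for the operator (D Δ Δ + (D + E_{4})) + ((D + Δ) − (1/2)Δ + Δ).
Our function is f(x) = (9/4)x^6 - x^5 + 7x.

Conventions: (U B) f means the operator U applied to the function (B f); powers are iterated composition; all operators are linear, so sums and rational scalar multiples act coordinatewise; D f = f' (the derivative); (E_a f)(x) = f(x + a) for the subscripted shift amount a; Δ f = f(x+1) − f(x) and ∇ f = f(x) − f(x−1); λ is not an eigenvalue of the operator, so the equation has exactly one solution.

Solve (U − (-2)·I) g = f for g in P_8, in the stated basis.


g(x) = (3/4)x^6 - (139/12)x^5 + (475/6)x^4 - (17045/36)x^3 + (44735/18)x^2 - (31577/4)x + 330874/27

write g with unknown coordinates in the stated basis and equate coefficients in (U − (-2)·I) g = f
solving from the highest basis element down gives g = (3/4)x^6 - (139/12)x^5 + (475/6)x^4 - (17045/36)x^3 + (44735/18)x^2 - (31577/4)x + 330874/27
check: U g = (3/4)x^6 + (133/6)x^5 - (475/3)x^4 + (17045/18)x^3 - (44735/9)x^2 + (31591/2)x - 661748/27
so U g − (-2)·g = (9/4)x^6 - x^5 + 7x = f ✓


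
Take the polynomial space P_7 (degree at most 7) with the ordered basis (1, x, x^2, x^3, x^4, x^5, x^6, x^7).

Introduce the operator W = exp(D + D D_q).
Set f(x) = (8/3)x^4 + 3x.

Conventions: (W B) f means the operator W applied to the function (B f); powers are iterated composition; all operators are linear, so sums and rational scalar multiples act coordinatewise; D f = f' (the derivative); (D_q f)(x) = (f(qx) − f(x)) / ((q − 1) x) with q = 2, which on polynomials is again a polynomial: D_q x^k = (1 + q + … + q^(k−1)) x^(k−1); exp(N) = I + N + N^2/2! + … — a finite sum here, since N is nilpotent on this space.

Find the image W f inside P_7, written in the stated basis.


order-1 term: (32/3)x^3 + 120x^2 + 3
order-2 term: 16x^2 + (584/3)x + 180
order-3 term: (32/3)x + 728/9
order-4 term: 8/3
the series for exp(D + D D_q) f terminates at order 4
exp(D + D D_q) f = (8/3)x^4 + (32/3)x^3 + 136x^2 + (625/3)x + 2399/9

the result is g(x) = (8/3)x^4 + (32/3)x^3 + 136x^2 + (625/3)x + 2399/9


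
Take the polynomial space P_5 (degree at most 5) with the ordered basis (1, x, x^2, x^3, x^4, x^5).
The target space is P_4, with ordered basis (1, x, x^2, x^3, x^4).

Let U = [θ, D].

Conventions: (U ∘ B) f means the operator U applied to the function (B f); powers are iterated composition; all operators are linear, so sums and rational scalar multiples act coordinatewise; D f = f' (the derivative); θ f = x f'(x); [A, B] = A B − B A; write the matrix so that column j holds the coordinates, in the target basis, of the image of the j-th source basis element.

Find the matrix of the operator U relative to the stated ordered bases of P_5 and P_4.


the matrix is [[0, -1, 0, 0, 0, 0]; [0, 0, -2, 0, 0, 0]; [0, 0, 0, -3, 0, 0]; [0, 0, 0, 0, -4, 0]; [0, 0, 0, 0, 0, -5]] (rows listed top to bottom)

image of 1: 0
image of x: -1
image of x^2: -2x
image of x^3: -3x^2
image of x^4: -4x^3
image of x^5: -5x^4
each image's coordinates form column j of the matrix


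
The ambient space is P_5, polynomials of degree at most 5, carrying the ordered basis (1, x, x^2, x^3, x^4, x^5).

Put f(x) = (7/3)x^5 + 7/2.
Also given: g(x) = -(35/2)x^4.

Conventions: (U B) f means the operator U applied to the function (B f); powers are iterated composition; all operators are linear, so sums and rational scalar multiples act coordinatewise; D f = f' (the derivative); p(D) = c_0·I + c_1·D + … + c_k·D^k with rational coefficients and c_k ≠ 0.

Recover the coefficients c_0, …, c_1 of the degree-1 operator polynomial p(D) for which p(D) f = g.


D^0 f = (7/3)x^5 + 7/2
D^1 f = (35/3)x^4
matching coefficients of g against c_0 f + c_1 Df + … from the top degree down determines the c_i
solution: c_0 = 0, c_1 = -3/2

c_0 = 0, c_1 = -3/2


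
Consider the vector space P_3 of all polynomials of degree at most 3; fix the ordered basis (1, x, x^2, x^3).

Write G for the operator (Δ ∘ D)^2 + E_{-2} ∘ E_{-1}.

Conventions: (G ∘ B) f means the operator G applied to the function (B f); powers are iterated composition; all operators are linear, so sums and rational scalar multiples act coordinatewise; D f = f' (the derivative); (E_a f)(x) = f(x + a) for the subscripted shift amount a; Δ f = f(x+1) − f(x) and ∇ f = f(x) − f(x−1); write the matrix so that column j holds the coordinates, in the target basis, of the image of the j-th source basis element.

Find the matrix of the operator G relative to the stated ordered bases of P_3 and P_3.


image of 1: 1
image of x: x - 3
image of x^2: x^2 - 6x + 9
image of x^3: x^3 - 9x^2 + 27x - 27
each image's coordinates form column j of the matrix

the matrix is [[1, -3, 9, -27]; [0, 1, -6, 27]; [0, 0, 1, -9]; [0, 0, 0, 1]] (rows listed top to bottom)


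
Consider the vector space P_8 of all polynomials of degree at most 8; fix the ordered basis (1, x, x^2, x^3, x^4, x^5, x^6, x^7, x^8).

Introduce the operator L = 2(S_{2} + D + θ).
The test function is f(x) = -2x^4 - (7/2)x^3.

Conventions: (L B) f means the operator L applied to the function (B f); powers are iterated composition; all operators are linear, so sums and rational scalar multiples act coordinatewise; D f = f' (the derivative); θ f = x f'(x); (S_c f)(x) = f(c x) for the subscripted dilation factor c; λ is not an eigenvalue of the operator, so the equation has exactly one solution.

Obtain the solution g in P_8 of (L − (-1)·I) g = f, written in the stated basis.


write g with unknown coordinates in the stated basis and equate coefficients in (L − (-1)·I) g = f
solving from the highest basis element down gives g = -(2/41)x^4 - (255/1886)x^3 + (765/12259)x^2 - (3060/85813)x + 2040/85813
check: L g = -(80/41)x^4 - (3173/943)x^3 - (765/12259)x^2 + (3060/85813)x - 2040/85813
so L g − (-1)·g = -2x^4 - (7/2)x^3 = f ✓

the image equals g(x) = -(2/41)x^4 - (255/1886)x^3 + (765/12259)x^2 - (3060/85813)x + 2040/85813


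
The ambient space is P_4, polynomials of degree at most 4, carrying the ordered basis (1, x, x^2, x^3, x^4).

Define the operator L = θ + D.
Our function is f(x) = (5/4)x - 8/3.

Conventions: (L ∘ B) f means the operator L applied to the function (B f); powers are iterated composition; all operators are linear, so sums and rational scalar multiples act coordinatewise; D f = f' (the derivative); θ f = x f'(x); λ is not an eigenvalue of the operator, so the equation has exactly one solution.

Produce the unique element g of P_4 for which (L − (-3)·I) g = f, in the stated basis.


the result is g(x) = (5/16)x - 143/144

write g with unknown coordinates in the stated basis and equate coefficients in (L − (-3)·I) g = f
solving from the highest basis element down gives g = (5/16)x - 143/144
check: L g = (5/16)x + 5/16
so L g − (-3)·g = (5/4)x - 8/3 = f ✓


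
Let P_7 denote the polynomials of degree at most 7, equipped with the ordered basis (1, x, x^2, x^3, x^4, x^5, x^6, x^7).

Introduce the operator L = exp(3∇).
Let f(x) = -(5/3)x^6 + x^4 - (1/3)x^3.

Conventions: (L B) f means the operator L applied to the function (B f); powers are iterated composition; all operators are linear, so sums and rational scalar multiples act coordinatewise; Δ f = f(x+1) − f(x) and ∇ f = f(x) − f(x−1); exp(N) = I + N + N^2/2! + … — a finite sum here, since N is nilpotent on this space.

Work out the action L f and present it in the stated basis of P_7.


g(x) = -(5/3)x^6 - 30x^5 - 149x^4 - (265/3)x^3 + 558x^2 + 246x - 347

order-1 term: -30x^5 + 75x^4 - 88x^3 + 54x^2 - 15x + 1
order-2 term: -225x^4 + 900x^3 - 1521x^2 + 1233x - 393
order-3 term: -900x^3 + 4050x^2 - 6642x + 3879
order-4 term: -2025x^2 + 8100x - 8694
order-5 term: -2430x + 6075
order-6 term: -1215
the series for exp(3∇) f terminates at order 6
exp(3∇) f = -(5/3)x^6 - 30x^5 - 149x^4 - (265/3)x^3 + 558x^2 + 246x - 347


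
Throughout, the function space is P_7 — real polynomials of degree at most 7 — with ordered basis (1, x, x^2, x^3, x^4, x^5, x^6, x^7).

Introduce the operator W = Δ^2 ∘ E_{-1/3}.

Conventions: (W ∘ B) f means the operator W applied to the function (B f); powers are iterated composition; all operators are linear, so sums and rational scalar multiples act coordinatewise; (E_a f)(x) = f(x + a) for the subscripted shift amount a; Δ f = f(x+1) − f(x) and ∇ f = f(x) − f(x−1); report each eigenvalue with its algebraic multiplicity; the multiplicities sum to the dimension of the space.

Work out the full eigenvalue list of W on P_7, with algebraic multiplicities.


image of 1: 0
image of x: 0
image of x^2: 2
image of x^3: 6x + 4
image of x^4: 12x^2 + 16x + 22/3
image of x^5: 20x^3 + 40x^2 + (110/3)x + 340/27
image of x^6: 30x^4 + 80x^3 + 110x^2 + (680/9)x + 574/27
image of x^7: 42x^5 + 140x^4 + (770/3)x^3 + (2380/9)x^2 + (4018/27)x + 2884/81
the matrix is upper triangular; its diagonal is (0, 0, 0, 0, 0, 0, 0, 0)
for a triangular matrix the eigenvalues are the diagonal entries, with algebraic multiplicity their repetition count

λ = 0 (multiplicity 8)


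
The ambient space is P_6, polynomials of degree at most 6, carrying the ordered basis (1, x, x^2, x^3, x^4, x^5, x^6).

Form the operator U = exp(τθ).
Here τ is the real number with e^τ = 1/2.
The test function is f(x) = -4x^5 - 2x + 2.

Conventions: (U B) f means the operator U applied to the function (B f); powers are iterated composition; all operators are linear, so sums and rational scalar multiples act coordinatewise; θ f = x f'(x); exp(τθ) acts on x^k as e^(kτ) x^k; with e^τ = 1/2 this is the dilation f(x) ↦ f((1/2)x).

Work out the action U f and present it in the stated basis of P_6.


exp(τθ) x^k = e^(kτ) x^k; with e^τ = 1/2 this sends x^k to (1/2)^k x^k
x ↦ 1/2 x
x^5 ↦ 1/32 x^5
applying this coordinatewise to f: exp(τθ) f = -(1/8)x^5 - x + 2

the result is g(x) = -(1/8)x^5 - x + 2


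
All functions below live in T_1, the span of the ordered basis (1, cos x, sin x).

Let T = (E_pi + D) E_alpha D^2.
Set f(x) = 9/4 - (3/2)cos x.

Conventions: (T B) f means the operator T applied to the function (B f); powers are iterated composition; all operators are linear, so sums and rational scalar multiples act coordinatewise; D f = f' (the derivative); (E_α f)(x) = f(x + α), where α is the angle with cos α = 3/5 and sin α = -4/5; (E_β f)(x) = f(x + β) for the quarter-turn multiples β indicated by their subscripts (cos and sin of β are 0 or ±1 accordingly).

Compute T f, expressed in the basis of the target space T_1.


g(x) = (3/10)cos x - (21/10)sin x

D f = (3/2)sin x
D D f = (3/2)cos x
E_alpha D^2 f = (9/10)cos x + (6/5)sin x
E_pi E_alpha D^2 f = -(9/10)cos x - (6/5)sin x
D E_alpha D^2 f = (6/5)cos x - (9/10)sin x
(E_pi + D) E_alpha D^2 f = (3/10)cos x - (21/10)sin x


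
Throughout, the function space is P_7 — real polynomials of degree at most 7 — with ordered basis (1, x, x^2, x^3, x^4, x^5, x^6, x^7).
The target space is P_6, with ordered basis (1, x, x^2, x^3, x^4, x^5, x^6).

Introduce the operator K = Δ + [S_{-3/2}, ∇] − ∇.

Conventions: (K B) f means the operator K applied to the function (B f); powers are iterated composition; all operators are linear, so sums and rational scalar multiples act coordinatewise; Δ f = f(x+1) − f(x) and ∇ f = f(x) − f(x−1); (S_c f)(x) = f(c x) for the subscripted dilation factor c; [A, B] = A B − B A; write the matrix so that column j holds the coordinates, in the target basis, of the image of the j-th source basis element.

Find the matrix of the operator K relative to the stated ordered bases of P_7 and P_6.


image of 1: 0
image of x: 5/2
image of x^2: -(15/2)x + 13/4
image of x^3: (135/8)x^2 + (3/8)x + 35/8
image of x^4: -(135/4)x^3 + (231/8)x^2 - (105/4)x + 97/16
image of x^5: (2025/32)x^4 - (355/16)x^3 + (1575/16)x^2 - (655/32)x + 275/32
image of x^6: -(3645/32)x^5 + (7995/64)x^4 - (4725/16)x^3 + (10695/64)x^2 - (2475/32)x + 793/64
image of x^7: (25515/128)x^6 - (20139/128)x^5 + (99225/128)x^4 - (52465/128)x^3 + (51975/128)x^2 - (12173/128)x + 2315/128
each image's coordinates form column j of the matrix

the matrix is [[0, 5/2, 13/4, 35/8, 97/16, 275/32, 793/64, 2315/128]; [0, 0, -15/2, 3/8, -105/4, -655/32, -2475/32, -12173/128]; [0, 0, 0, 135/8, 231/8, 1575/16, 10695/64, 51975/128]; [0, 0, 0, 0, -135/4, -355/16, -4725/16, -52465/128]; [0, 0, 0, 0, 0, 2025/32, 7995/64, 99225/128]; [0, 0, 0, 0, 0, 0, -3645/32, -20139/128]; [0, 0, 0, 0, 0, 0, 0, 25515/128]] (rows listed top to bottom)


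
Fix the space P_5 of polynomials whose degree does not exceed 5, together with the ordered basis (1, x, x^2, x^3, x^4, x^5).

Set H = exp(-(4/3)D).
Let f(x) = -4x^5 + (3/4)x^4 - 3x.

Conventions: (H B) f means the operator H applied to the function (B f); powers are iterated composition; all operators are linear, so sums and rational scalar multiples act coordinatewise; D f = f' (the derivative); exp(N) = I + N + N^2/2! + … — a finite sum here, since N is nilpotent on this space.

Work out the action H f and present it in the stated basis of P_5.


order-1 term: (80/3)x^4 - 4x^3 + 4
order-2 term: -(640/9)x^3 + 8x^2
order-3 term: (2560/27)x^2 - (64/9)x
order-4 term: -(5120/81)x + 64/27
order-5 term: 4096/243
the series for exp(-(4/3)D) f terminates at order 5
exp(-(4/3)D) f = -4x^5 + (329/12)x^4 - (676/9)x^3 + (2776/27)x^2 - (5939/81)x + 5644/243

the image equals g(x) = -4x^5 + (329/12)x^4 - (676/9)x^3 + (2776/27)x^2 - (5939/81)x + 5644/243


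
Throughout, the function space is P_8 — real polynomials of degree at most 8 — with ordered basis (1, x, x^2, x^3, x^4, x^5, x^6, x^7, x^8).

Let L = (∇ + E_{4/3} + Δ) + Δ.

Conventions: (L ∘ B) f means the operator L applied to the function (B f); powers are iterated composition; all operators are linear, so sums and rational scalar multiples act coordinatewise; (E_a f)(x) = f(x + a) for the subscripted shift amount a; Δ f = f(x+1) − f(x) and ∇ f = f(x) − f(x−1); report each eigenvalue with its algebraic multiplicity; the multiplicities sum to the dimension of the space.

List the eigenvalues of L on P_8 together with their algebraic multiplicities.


image of 1: 1
image of x: x + 13/3
image of x^2: x^2 + (26/3)x + 25/9
image of x^3: x^3 + 13x^2 + (25/3)x + 145/27
image of x^4: x^4 + (52/3)x^3 + (50/3)x^2 + (580/27)x + 337/81
image of x^5: x^5 + (65/3)x^4 + (250/9)x^3 + (1450/27)x^2 + (1685/81)x + 1753/243
image of x^6: x^6 + 26x^5 + (125/3)x^4 + (2900/27)x^3 + (1685/27)x^2 + (3506/81)x + 4825/729
image of x^7: x^7 + (91/3)x^6 + (175/3)x^5 + (5075/27)x^4 + (11795/81)x^3 + (12271/81)x^2 + (33775/729)x + 22945/2187
image of x^8: x^8 + (104/3)x^7 + (700/9)x^6 + (8120/27)x^5 + (23590/81)x^4 + (98168/243)x^3 + (135100/729)x^2 + (183560/2187)x + 72097/6561
the matrix is upper triangular; its diagonal is (1, 1, 1, 1, 1, 1, 1, 1, 1)
for a triangular matrix the eigenvalues are the diagonal entries, with algebraic multiplicity their repetition count

λ = 1 (multiplicity 9)


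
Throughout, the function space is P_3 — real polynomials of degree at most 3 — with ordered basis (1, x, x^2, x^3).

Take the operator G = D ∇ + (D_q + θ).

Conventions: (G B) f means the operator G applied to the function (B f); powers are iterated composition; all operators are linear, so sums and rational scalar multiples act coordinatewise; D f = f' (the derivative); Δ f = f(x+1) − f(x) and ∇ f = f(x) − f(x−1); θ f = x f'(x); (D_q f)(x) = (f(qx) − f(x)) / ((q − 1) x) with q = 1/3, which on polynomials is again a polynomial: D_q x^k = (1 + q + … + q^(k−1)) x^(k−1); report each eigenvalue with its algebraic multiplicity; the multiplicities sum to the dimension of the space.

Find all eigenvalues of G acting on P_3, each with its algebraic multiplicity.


λ = 0 (multiplicity 1), λ = 1 (multiplicity 1), λ = 2 (multiplicity 1), λ = 3 (multiplicity 1)

image of 1: 0
image of x: x + 1
image of x^2: 2x^2 + (4/3)x + 2
image of x^3: 3x^3 + (13/9)x^2 + 6x - 3
the matrix is upper triangular; its diagonal is (0, 1, 2, 3)
for a triangular matrix the eigenvalues are the diagonal entries, with algebraic multiplicity their repetition count


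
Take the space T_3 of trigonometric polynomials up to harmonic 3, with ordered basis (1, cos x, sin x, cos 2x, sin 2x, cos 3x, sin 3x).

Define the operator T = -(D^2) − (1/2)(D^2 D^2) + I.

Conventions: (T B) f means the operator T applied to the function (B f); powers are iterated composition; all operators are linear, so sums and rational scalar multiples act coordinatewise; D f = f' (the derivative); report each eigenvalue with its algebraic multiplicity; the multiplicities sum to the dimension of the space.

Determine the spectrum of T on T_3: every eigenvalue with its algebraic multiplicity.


image of 1: 1
image of cos x: (3/2)cos x
image of sin x: (3/2)sin x
image of cos 2x: -3cos 2x
image of sin 2x: -3sin 2x
image of cos 3x: -(61/2)cos 3x
image of sin 3x: -(61/2)sin 3x
the matrix is diagonal; its diagonal is (1, 3/2, 3/2, -3, -3, -61/2, -61/2)
for a triangular matrix the eigenvalues are the diagonal entries, with algebraic multiplicity their repetition count

λ = -61/2 (multiplicity 2), λ = -3 (multiplicity 2), λ = 1 (multiplicity 1), λ = 3/2 (multiplicity 2)


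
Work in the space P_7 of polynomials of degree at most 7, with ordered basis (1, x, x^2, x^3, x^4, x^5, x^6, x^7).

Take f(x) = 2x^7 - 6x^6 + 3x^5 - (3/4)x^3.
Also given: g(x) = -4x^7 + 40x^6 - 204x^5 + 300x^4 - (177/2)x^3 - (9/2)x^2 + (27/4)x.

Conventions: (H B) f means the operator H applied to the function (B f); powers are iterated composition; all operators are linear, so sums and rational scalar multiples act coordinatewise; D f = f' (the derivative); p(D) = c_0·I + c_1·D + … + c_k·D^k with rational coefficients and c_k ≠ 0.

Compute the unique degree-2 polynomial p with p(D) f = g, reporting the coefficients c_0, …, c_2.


p(D) = -2·I + 2·D − (3/2)·D^2, i.e. c_0 = -2, c_1 = 2, c_2 = -3/2

D^0 f = 2x^7 - 6x^6 + 3x^5 - (3/4)x^3
D^1 f = 14x^6 - 36x^5 + 15x^4 - (9/4)x^2
D^2 f = 84x^5 - 180x^4 + 60x^3 - (9/2)x
matching coefficients of g against c_0 f + c_1 Df + … from the top degree down determines the c_i
solution: c_0 = -2, c_1 = 2, c_2 = -3/2


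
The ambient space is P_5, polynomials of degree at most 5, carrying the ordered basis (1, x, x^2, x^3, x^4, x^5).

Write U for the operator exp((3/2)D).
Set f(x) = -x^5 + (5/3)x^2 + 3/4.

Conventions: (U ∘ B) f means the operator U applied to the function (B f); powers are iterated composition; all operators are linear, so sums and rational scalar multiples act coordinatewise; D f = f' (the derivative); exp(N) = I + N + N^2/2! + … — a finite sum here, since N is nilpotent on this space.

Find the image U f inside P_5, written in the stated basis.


order-1 term: -(15/2)x^4 + 5x
order-2 term: -(45/2)x^3 + 15/4
order-3 term: -(135/4)x^2
order-4 term: -(405/16)x
order-5 term: -243/32
the series for exp((3/2)D) f terminates at order 5
exp((3/2)D) f = -x^5 - (15/2)x^4 - (45/2)x^3 - (385/12)x^2 - (325/16)x - 99/32

g(x) = -x^5 - (15/2)x^4 - (45/2)x^3 - (385/12)x^2 - (325/16)x - 99/32
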